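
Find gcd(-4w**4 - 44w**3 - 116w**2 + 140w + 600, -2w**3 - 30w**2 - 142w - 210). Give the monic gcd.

w**2 + 8w + 15

Euclidean algorithm in ℚ[w]:
  -4w**4 - 44w**3 - 116w**2 + 140w + 600 = (2w - 8)(-2w**3 - 30w**2 - 142w - 210) + (-72w**2 - 576w - 1080)
  -2w**3 - 30w**2 - 142w - 210 = ((1/36)w + 7/36)(-72w**2 - 576w - 1080) + (0)
Last nonzero remainder: -72w**2 - 576w - 1080. Dividing through by -72 gives the monic gcd w**2 + 8w + 15.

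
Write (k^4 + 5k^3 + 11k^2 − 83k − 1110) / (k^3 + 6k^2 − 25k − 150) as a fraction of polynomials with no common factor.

(k^2 + 4k + 37)/(k + 5)

Repeated division with remainder:
  k^4 + 5k^3 + 11k^2 − 83k − 1110 = (k − 1)(k^3 + 6k^2 − 25k − 150) + (42k^2 + 42k − 1260)
  k^3 + 6k^2 − 25k − 150 = ((1/42)k + 5/42)(42k^2 + 42k − 1260) + (0)
Last nonzero remainder: 42k^2 + 42k − 1260. Dividing through by 42 gives the monic gcd k^2 + k − 30.
Cancel k^2 + k − 30 from numerator and denominator to get the reduced form.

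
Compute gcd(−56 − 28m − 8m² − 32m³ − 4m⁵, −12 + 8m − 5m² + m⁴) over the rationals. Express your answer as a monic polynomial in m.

2 − m + m²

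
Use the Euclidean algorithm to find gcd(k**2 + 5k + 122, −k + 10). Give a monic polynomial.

1

By polynomial division,
  k**2 + 5k + 122 = (−k − 15)(−k + 10) + (272)
  −k + 10 = (−(1/272)k + 5/136)(272) + (0)
The last nonzero remainder is the constant 272, so the polynomials are coprime and gcd = 1.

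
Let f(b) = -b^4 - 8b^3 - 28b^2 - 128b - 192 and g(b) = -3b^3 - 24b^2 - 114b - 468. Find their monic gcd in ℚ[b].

Euclidean algorithm in ℚ[b]:
  -b^4 - 8b^3 - 28b^2 - 128b - 192 = ((1/3)b)(-3b^3 - 24b^2 - 114b - 468) + (10b^2 + 28b - 192)
  -3b^3 - 24b^2 - 114b - 468 = (-(3/10)b - 39/25)(10b^2 + 28b - 192) + (-(3198/25)b - 19188/25)
  10b^2 + 28b - 192 = (-(125/1599)b + 400/1599)(-(3198/25)b - 19188/25) + (0)
Last nonzero remainder: -(3198/25)b - 19188/25. Dividing through by -3198/25 gives the monic gcd b + 6.

b + 6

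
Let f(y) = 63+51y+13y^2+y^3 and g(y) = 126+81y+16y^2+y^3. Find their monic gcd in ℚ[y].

Euclidean algorithm in ℚ[y]:
  y^3+13y^2+51y+63 = (y^3+16y^2+81y+126) + (-3y^2-30y-63)
  y^3+16y^2+81y+126 = (-(1/3)y-2)(-3y^2-30y-63) + (0)
Last nonzero remainder: -3y^2-30y-63. Dividing through by -3 gives the monic gcd y^2+10y+21.

21+10y+y^2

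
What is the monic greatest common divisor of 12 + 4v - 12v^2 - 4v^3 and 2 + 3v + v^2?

1 + v

Repeated division with remainder:
  -4v^3 - 12v^2 + 4v + 12 = (-4v)(v^2 + 3v + 2) + (12v + 12)
  v^2 + 3v + 2 = ((1/12)v + 1/6)(12v + 12) + (0)
Last nonzero remainder: 12v + 12. Dividing through by 12 gives the monic gcd v + 1.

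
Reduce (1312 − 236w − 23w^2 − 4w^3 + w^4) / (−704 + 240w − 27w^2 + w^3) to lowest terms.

Euclidean algorithm in ℚ[w]:
  w^4 − 4w^3 − 23w^2 − 236w + 1312 = (w + 23)(w^3 − 27w^2 + 240w − 704) + (358w^2 − 5052w + 17504)
  w^3 − 27w^2 + 240w − 704 = ((1/358)w − 2307/64082)(358w^2 − 5052w + 17504) + ((295750/32041)w − 2366000/32041)
  358w^2 − 5052w + 17504 = ((5735339/147875)w − 35052854/147875)((295750/32041)w − 2366000/32041) + (0)
Last nonzero remainder: (295750/32041)w − 2366000/32041. Dividing through by 295750/32041 gives the monic gcd w − 8.
Cancel w − 8 from numerator and denominator to get the reduced form.

(−164 + 9w + 4w^2 + w^3)/(88 − 19w + w^2)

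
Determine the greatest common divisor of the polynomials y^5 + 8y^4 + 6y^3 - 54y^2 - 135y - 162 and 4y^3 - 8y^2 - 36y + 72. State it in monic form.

y^2 - 9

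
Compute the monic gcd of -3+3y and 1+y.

By polynomial division,
  3y-3 = (3)(y+1) + (-6)
  y+1 = (-(1/6)y-1/6)(-6) + (0)
The last nonzero remainder is the constant -6, so the polynomials are coprime and gcd = 1.

1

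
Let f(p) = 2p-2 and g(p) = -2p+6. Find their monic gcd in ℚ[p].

1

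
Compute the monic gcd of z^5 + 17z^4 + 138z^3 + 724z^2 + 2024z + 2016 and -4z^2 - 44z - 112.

z^2 + 11z + 28

By polynomial division,
  z^5 + 17z^4 + 138z^3 + 724z^2 + 2024z + 2016 = (-(1/4)z^3 - (3/2)z^2 - 11z - 18)(-4z^2 - 44z - 112) + (0)
Last nonzero remainder: -4z^2 - 44z - 112. Dividing through by -4 gives the monic gcd z^2 + 11z + 28.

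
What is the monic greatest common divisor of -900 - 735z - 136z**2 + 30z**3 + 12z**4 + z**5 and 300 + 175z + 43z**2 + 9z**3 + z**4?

15 + 8z + z**2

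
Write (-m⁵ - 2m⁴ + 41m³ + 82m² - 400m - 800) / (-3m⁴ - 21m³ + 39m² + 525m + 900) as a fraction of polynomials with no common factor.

(m² - 2m - 8)/(3m + 9)

Apply the Euclidean algorithm:
  -m⁵ - 2m⁴ + 41m³ + 82m² - 400m - 800 = ((1/3)m - 5/3)(-3m⁴ - 21m³ + 39m² + 525m + 900) + (-7m³ - 28m² + 175m + 700)
  -3m⁴ - 21m³ + 39m² + 525m + 900 = ((3/7)m + 9/7)(-7m³ - 28m² + 175m + 700) + (0)
Last nonzero remainder: -7m³ - 28m² + 175m + 700. Dividing through by -7 gives the monic gcd m³ + 4m² - 25m - 100.
Cancel m³ + 4m² - 25m - 100 from numerator and denominator to get the reduced form.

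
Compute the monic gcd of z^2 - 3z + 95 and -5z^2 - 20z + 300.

1

Euclidean algorithm in ℚ[z]:
  z^2 - 3z + 95 = (-1/5)(-5z^2 - 20z + 300) + (-7z + 155)
  -5z^2 - 20z + 300 = ((5/7)z + 915/49)(-7z + 155) + (-127125/49)
  -7z + 155 = ((343/127125)z - 1519/25425)(-127125/49) + (0)
The last nonzero remainder is the constant -127125/49, so the polynomials are coprime and gcd = 1.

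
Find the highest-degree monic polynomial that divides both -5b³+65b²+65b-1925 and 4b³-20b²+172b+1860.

b+5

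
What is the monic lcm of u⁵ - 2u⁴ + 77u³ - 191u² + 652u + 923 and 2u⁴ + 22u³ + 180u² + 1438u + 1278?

u⁶ + 7u⁵ + 59u⁴ + 502u³ - 1067u² + 6791u + 8307

By polynomial division,
  u⁵ - 2u⁴ + 77u³ - 191u² + 652u + 923 = ((1/2)u - 13/2)(2u⁴ + 22u³ + 180u² + 1438u + 1278) + (130u³ + 260u² + 9360u + 9230)
  2u⁴ + 22u³ + 180u² + 1438u + 1278 = ((1/65)u + 9/65)(130u³ + 260u² + 9360u + 9230) + (0)
Last nonzero remainder: 130u³ + 260u² + 9360u + 9230. Dividing through by 130 gives the monic gcd u³ + 2u² + 72u + 71.
Then lcm(f, g) = f·g / gcd(f, g); expanding and making the result monic gives the answer.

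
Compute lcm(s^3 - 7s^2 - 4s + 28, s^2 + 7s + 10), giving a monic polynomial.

s^4 - 2s^3 - 39s^2 + 8s + 140

Apply the Euclidean algorithm:
  s^3 - 7s^2 - 4s + 28 = (s - 14)(s^2 + 7s + 10) + (84s + 168)
  s^2 + 7s + 10 = ((1/84)s + 5/84)(84s + 168) + (0)
Last nonzero remainder: 84s + 168. Dividing through by 84 gives the monic gcd s + 2.
Then lcm(f, g) = f·g / gcd(f, g); expanding and making the result monic gives the answer.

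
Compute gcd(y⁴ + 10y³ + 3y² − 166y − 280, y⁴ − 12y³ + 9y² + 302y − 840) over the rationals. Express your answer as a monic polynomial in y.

Euclidean algorithm in ℚ[y]:
  y⁴ + 10y³ + 3y² − 166y − 280 = (y⁴ − 12y³ + 9y² + 302y − 840) + (22y³ − 6y² − 468y + 560)
  y⁴ − 12y³ + 9y² + 302y − 840 = ((1/22)y − 129/242)(22y³ − 6y² − 468y + 560) + ((3276/121)y² + (3276/121)y − 65520/121)
  22y³ − 6y² − 468y + 560 = ((1331/1638)y − 121/117)((3276/121)y² + (3276/121)y − 65520/121) + (0)
Last nonzero remainder: (3276/121)y² + (3276/121)y − 65520/121. Dividing through by 3276/121 gives the monic gcd y² + y − 20.

y² + y − 20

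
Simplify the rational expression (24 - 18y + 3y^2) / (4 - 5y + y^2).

(-6 + 3y)/(-1 + y)

Apply the Euclidean algorithm:
  3y^2 - 18y + 24 = (3)(y^2 - 5y + 4) + (-3y + 12)
  y^2 - 5y + 4 = (-(1/3)y + 1/3)(-3y + 12) + (0)
Last nonzero remainder: -3y + 12. Dividing through by -3 gives the monic gcd y - 4.
Cancel y - 4 from numerator and denominator to get the reduced form.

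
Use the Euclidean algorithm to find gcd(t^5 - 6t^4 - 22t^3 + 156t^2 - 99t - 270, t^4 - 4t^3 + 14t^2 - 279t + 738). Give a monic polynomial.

t^2 - 9t + 18

Repeated division with remainder:
  t^5 - 6t^4 - 22t^3 + 156t^2 - 99t - 270 = (t - 2)(t^4 - 4t^3 + 14t^2 - 279t + 738) + (-44t^3 + 463t^2 - 1395t + 1206)
  t^4 - 4t^3 + 14t^2 - 279t + 738 = (-(1/44)t - 287/1936)(-44t^3 + 463t^2 - 1395t + 1206) + ((98605/1936)t^2 - (887445/1936)t + 887445/968)
  -44t^3 + 463t^2 - 1395t + 1206 = (-(85184/98605)t + 129712/98605)((98605/1936)t^2 - (887445/1936)t + 887445/968) + (0)
Last nonzero remainder: (98605/1936)t^2 - (887445/1936)t + 887445/968. Dividing through by 98605/1936 gives the monic gcd t^2 - 9t + 18.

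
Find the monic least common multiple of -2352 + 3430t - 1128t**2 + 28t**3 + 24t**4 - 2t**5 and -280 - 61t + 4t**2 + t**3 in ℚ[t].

By polynomial division,
  -2t**5 + 24t**4 + 28t**3 - 1128t**2 + 3430t - 2352 = (-2t**2 + 32t - 222)(t**3 + 4t**2 - 61t - 280) + (1152t**2 - 1152t - 64512)
  t**3 + 4t**2 - 61t - 280 = ((1/1152)t + 5/1152)(1152t**2 - 1152t - 64512) + (0)
Last nonzero remainder: 1152t**2 - 1152t - 64512. Dividing through by 1152 gives the monic gcd t**2 - t - 56.
Then lcm(f, g) = f·g / gcd(f, g); expanding and making the result monic gives the answer.

5880 - 7399t + 1105t**2 + 494t**3 - 74t**4 - 7t**5 + t**6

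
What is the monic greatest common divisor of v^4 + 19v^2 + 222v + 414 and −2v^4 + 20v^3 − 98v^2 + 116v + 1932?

v^3 − 3v^2 + 28v + 138

Repeated division with remainder:
  v^4 + 19v^2 + 222v + 414 = (−1/2)(−2v^4 + 20v^3 − 98v^2 + 116v + 1932) + (10v^3 − 30v^2 + 280v + 1380)
  −2v^4 + 20v^3 − 98v^2 + 116v + 1932 = (−(1/5)v + 7/5)(10v^3 − 30v^2 + 280v + 1380) + (0)
Last nonzero remainder: 10v^3 − 30v^2 + 280v + 1380. Dividing through by 10 gives the monic gcd v^3 − 3v^2 + 28v + 138.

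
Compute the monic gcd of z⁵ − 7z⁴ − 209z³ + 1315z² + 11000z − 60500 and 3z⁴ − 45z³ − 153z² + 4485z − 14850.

z³ − 6z² − 105z + 550

Repeated division with remainder:
  z⁵ − 7z⁴ − 209z³ + 1315z² + 11000z − 60500 = ((1/3)z + 8/3)(3z⁴ − 45z³ − 153z² + 4485z − 14850) + (−38z³ + 228z² + 3990z − 20900)
  3z⁴ − 45z³ − 153z² + 4485z − 14850 = (−(3/38)z + 27/38)(−38z³ + 228z² + 3990z − 20900) + (0)
Last nonzero remainder: −38z³ + 228z² + 3990z − 20900. Dividing through by −38 gives the monic gcd z³ − 6z² − 105z + 550.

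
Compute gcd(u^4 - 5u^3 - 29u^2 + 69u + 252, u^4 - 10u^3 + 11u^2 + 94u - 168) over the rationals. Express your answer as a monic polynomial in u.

u^3 - 8u^2 - 5u + 84

Euclidean algorithm in ℚ[u]:
  u^4 - 5u^3 - 29u^2 + 69u + 252 = (u^4 - 10u^3 + 11u^2 + 94u - 168) + (5u^3 - 40u^2 - 25u + 420)
  u^4 - 10u^3 + 11u^2 + 94u - 168 = ((1/5)u - 2/5)(5u^3 - 40u^2 - 25u + 420) + (0)
Last nonzero remainder: 5u^3 - 40u^2 - 25u + 420. Dividing through by 5 gives the monic gcd u^3 - 8u^2 - 5u + 84.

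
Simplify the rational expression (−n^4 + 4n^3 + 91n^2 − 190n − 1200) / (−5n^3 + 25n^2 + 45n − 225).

(n^2 − 2n − 80)/(5n − 15)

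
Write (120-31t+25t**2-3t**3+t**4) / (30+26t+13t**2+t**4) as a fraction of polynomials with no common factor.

(8-t+t**2)/(2+2t+t**2)

By polynomial division,
  t**4-3t**3+25t**2-31t+120 = (t**4+13t**2+26t+30) + (-3t**3+12t**2-57t+90)
  t**4+13t**2+26t+30 = (-(1/3)t-4/3)(-3t**3+12t**2-57t+90) + (10t**2-20t+150)
  -3t**3+12t**2-57t+90 = (-(3/10)t+3/5)(10t**2-20t+150) + (0)
Last nonzero remainder: 10t**2-20t+150. Dividing through by 10 gives the monic gcd t**2-2t+15.
Cancel t**2-2t+15 from numerator and denominator to get the reduced form.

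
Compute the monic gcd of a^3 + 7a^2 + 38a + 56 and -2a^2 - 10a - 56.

By polynomial division,
  a^3 + 7a^2 + 38a + 56 = (-(1/2)a - 1)(-2a^2 - 10a - 56) + (0)
Last nonzero remainder: -2a^2 - 10a - 56. Dividing through by -2 gives the monic gcd a^2 + 5a + 28.

a^2 + 5a + 28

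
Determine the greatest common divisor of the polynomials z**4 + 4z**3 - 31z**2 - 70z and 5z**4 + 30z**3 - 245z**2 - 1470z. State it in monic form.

z**2 + 7z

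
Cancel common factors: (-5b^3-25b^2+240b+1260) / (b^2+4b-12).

(-5b^2+5b+210)/(b-2)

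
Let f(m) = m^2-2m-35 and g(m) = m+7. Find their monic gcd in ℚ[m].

1

Euclidean algorithm in ℚ[m]:
  m^2-2m-35 = (m-9)(m+7) + (28)
  m+7 = ((1/28)m+1/4)(28) + (0)
The last nonzero remainder is the constant 28, so the polynomials are coprime and gcd = 1.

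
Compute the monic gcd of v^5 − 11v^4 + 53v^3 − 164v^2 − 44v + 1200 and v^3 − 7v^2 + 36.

Apply the Euclidean algorithm:
  v^5 − 11v^4 + 53v^3 − 164v^2 − 44v + 1200 = (v^2 − 4v + 25)(v^3 − 7v^2 + 36) + (−25v^2 + 100v + 300)
  v^3 − 7v^2 + 36 = (−(1/25)v + 3/25)(−25v^2 + 100v + 300) + (0)
Last nonzero remainder: −25v^2 + 100v + 300. Dividing through by −25 gives the monic gcd v^2 − 4v − 12.

v^2 − 4v − 12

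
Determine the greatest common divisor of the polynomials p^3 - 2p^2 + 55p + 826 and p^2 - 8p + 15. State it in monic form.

Apply the Euclidean algorithm:
  p^3 - 2p^2 + 55p + 826 = (p + 6)(p^2 - 8p + 15) + (88p + 736)
  p^2 - 8p + 15 = ((1/88)p - 45/242)(88p + 736) + (18375/121)
  88p + 736 = ((10648/18375)p + 89056/18375)(18375/121) + (0)
The last nonzero remainder is the constant 18375/121, so the polynomials are coprime and gcd = 1.

1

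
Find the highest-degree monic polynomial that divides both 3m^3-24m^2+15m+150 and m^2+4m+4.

m+2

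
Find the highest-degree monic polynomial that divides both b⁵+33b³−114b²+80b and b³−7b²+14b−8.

Repeated division with remainder:
  b⁵+33b³−114b²+80b = (b²+7b+68)(b³−7b²+14b−8) + (272b²−816b+544)
  b³−7b²+14b−8 = ((1/272)b−1/68)(272b²−816b+544) + (0)
Last nonzero remainder: 272b²−816b+544. Dividing through by 272 gives the monic gcd b²−3b+2.

b²−3b+2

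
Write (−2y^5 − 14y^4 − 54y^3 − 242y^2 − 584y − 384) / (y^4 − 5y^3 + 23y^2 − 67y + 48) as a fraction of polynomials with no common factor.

(−2y^3 − 16y^2 − 38y − 24)/(y^2 − 4y + 3)

Repeated division with remainder:
  −2y^5 − 14y^4 − 54y^3 − 242y^2 − 584y − 384 = (−2y − 24)(y^4 − 5y^3 + 23y^2 − 67y + 48) + (−128y^3 + 176y^2 − 2096y + 768)
  y^4 − 5y^3 + 23y^2 − 67y + 48 = (−(1/128)y + 29/1024)(−128y^3 + 176y^2 − 2096y + 768) + ((105/64)y^2 − (105/64)y + 105/4)
  −128y^3 + 176y^2 − 2096y + 768 = (−(8192/105)y + 1024/35)((105/64)y^2 − (105/64)y + 105/4) + (0)
Last nonzero remainder: (105/64)y^2 − (105/64)y + 105/4. Dividing through by 105/64 gives the monic gcd y^2 − y + 16.
Cancel y^2 − y + 16 from numerator and denominator to get the reduced form.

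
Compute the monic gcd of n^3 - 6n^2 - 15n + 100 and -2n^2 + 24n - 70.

Repeated division with remainder:
  n^3 - 6n^2 - 15n + 100 = (-(1/2)n - 3)(-2n^2 + 24n - 70) + (22n - 110)
  -2n^2 + 24n - 70 = (-(1/11)n + 7/11)(22n - 110) + (0)
Last nonzero remainder: 22n - 110. Dividing through by 22 gives the monic gcd n - 5.

n - 5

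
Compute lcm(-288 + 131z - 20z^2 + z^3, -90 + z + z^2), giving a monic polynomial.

By polynomial division,
  z^3 - 20z^2 + 131z - 288 = (z - 21)(z^2 + z - 90) + (242z - 2178)
  z^2 + z - 90 = ((1/242)z + 5/121)(242z - 2178) + (0)
Last nonzero remainder: 242z - 2178. Dividing through by 242 gives the monic gcd z - 9.
Then lcm(f, g) = f·g / gcd(f, g); expanding and making the result monic gives the answer.

-2880 + 1022z - 69z^2 - 10z^3 + z^4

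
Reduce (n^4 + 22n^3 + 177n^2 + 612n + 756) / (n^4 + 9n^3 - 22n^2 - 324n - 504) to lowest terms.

(n^2 + 9n + 18)/(n^2 - 4n - 12)

Repeated division with remainder:
  n^4 + 22n^3 + 177n^2 + 612n + 756 = (n^4 + 9n^3 - 22n^2 - 324n - 504) + (13n^3 + 199n^2 + 936n + 1260)
  n^4 + 9n^3 - 22n^2 - 324n - 504 = ((1/13)n - 82/169)(13n^3 + 199n^2 + 936n + 1260) + ((432/169)n^2 + (432/13)n + 18144/169)
  13n^3 + 199n^2 + 936n + 1260 = ((2197/432)n + 845/72)((432/169)n^2 + (432/13)n + 18144/169) + (0)
Last nonzero remainder: (432/169)n^2 + (432/13)n + 18144/169. Dividing through by 432/169 gives the monic gcd n^2 + 13n + 42.
Cancel n^2 + 13n + 42 from numerator and denominator to get the reduced form.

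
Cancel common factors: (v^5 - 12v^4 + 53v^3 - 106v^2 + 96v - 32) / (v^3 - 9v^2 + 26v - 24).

Repeated division with remainder:
  v^5 - 12v^4 + 53v^3 - 106v^2 + 96v - 32 = (v^2 - 3v)(v^3 - 9v^2 + 26v - 24) + (-4v^2 + 24v - 32)
  v^3 - 9v^2 + 26v - 24 = (-(1/4)v + 3/4)(-4v^2 + 24v - 32) + (0)
Last nonzero remainder: -4v^2 + 24v - 32. Dividing through by -4 gives the monic gcd v^2 - 6v + 8.
Cancel v^2 - 6v + 8 from numerator and denominator to get the reduced form.

(v^3 - 6v^2 + 9v - 4)/(v - 3)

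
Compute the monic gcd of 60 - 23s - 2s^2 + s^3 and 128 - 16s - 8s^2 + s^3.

Euclidean algorithm in ℚ[s]:
  s^3 - 2s^2 - 23s + 60 = (s^3 - 8s^2 - 16s + 128) + (6s^2 - 7s - 68)
  s^3 - 8s^2 - 16s + 128 = ((1/6)s - 41/36)(6s^2 - 7s - 68) + (-(455/36)s + 455/9)
  6s^2 - 7s - 68 = (-(216/455)s - 612/455)(-(455/36)s + 455/9) + (0)
Last nonzero remainder: -(455/36)s + 455/9. Dividing through by -455/36 gives the monic gcd s - 4.

-4 + s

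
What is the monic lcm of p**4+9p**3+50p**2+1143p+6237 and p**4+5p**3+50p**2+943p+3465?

By polynomial division,
  p**4+9p**3+50p**2+1143p+6237 = (p**4+5p**3+50p**2+943p+3465) + (4p**3+200p+2772)
  p**4+5p**3+50p**2+943p+3465 = ((1/4)p+5/4)(4p**3+200p+2772) + (0)
Last nonzero remainder: 4p**3+200p+2772. Dividing through by 4 gives the monic gcd p**3+50p+693.
Then lcm(f, g) = f·g / gcd(f, g); expanding and making the result monic gives the answer.

p**5+14p**4+95p**3+1393p**2+11952p+31185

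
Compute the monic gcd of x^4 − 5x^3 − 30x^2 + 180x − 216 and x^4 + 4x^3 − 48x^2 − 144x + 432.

Repeated division with remainder:
  x^4 − 5x^3 − 30x^2 + 180x − 216 = (x^4 + 4x^3 − 48x^2 − 144x + 432) + (−9x^3 + 18x^2 + 324x − 648)
  x^4 + 4x^3 − 48x^2 − 144x + 432 = (−(1/9)x − 2/3)(−9x^3 + 18x^2 + 324x − 648) + (0)
Last nonzero remainder: −9x^3 + 18x^2 + 324x − 648. Dividing through by −9 gives the monic gcd x^3 − 2x^2 − 36x + 72.

x^3 − 2x^2 − 36x + 72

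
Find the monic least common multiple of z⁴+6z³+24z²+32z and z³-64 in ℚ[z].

Euclidean algorithm in ℚ[z]:
  z⁴+6z³+24z²+32z = (z+6)(z³-64) + (24z²+96z+384)
  z³-64 = ((1/24)z-1/6)(24z²+96z+384) + (0)
Last nonzero remainder: 24z²+96z+384. Dividing through by 24 gives the monic gcd z²+4z+16.
Then lcm(f, g) = f·g / gcd(f, g); expanding and making the result monic gives the answer.

z⁵+2z⁴-64z²-128z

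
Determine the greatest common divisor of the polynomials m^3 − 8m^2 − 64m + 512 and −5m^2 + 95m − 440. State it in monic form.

By polynomial division,
  m^3 − 8m^2 − 64m + 512 = (−(1/5)m − 11/5)(−5m^2 + 95m − 440) + (57m − 456)
  −5m^2 + 95m − 440 = (−(5/57)m + 55/57)(57m − 456) + (0)
Last nonzero remainder: 57m − 456. Dividing through by 57 gives the monic gcd m − 8.

m − 8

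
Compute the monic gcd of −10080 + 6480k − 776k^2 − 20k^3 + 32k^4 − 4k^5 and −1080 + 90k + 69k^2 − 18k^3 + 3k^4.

30 − 5k + k^2

Repeated division with remainder:
  −4k^5 + 32k^4 − 20k^3 − 776k^2 + 6480k − 10080 = (−(4/3)k + 8/3)(3k^4 − 18k^3 + 69k^2 + 90k − 1080) + (120k^3 − 840k^2 + 4800k − 7200)
  3k^4 − 18k^3 + 69k^2 + 90k − 1080 = ((1/40)k + 1/40)(120k^3 − 840k^2 + 4800k − 7200) + (−30k^2 + 150k − 900)
  120k^3 − 840k^2 + 4800k − 7200 = (−4k + 8)(−30k^2 + 150k − 900) + (0)
Last nonzero remainder: −30k^2 + 150k − 900. Dividing through by −30 gives the monic gcd k^2 − 5k + 30.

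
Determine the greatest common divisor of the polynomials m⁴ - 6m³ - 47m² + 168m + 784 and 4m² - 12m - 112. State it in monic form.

m² - 3m - 28

Euclidean algorithm in ℚ[m]:
  m⁴ - 6m³ - 47m² + 168m + 784 = ((1/4)m² - (3/4)m - 7)(4m² - 12m - 112) + (0)
Last nonzero remainder: 4m² - 12m - 112. Dividing through by 4 gives the monic gcd m² - 3m - 28.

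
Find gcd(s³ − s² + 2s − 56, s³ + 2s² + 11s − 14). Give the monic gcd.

Apply the Euclidean algorithm:
  s³ − s² + 2s − 56 = (s³ + 2s² + 11s − 14) + (−3s² − 9s − 42)
  s³ + 2s² + 11s − 14 = (−(1/3)s + 1/3)(−3s² − 9s − 42) + (0)
Last nonzero remainder: −3s² − 9s − 42. Dividing through by −3 gives the monic gcd s² + 3s + 14.

s² + 3s + 14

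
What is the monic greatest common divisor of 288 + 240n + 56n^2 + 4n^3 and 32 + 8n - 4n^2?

2 + n

Euclidean algorithm in ℚ[n]:
  4n^3 + 56n^2 + 240n + 288 = (-n - 16)(-4n^2 + 8n + 32) + (400n + 800)
  -4n^2 + 8n + 32 = (-(1/100)n + 1/25)(400n + 800) + (0)
Last nonzero remainder: 400n + 800. Dividing through by 400 gives the monic gcd n + 2.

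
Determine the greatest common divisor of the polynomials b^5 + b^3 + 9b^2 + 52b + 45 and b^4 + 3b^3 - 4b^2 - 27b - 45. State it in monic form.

b^2 + 3b + 5

Apply the Euclidean algorithm:
  b^5 + b^3 + 9b^2 + 52b + 45 = (b - 3)(b^4 + 3b^3 - 4b^2 - 27b - 45) + (14b^3 + 24b^2 + 16b - 90)
  b^4 + 3b^3 - 4b^2 - 27b - 45 = ((1/14)b + 9/98)(14b^3 + 24b^2 + 16b - 90) + (-(360/49)b^2 - (1080/49)b - 1800/49)
  14b^3 + 24b^2 + 16b - 90 = (-(343/180)b + 49/20)(-(360/49)b^2 - (1080/49)b - 1800/49) + (0)
Last nonzero remainder: -(360/49)b^2 - (1080/49)b - 1800/49. Dividing through by -360/49 gives the monic gcd b^2 + 3b + 5.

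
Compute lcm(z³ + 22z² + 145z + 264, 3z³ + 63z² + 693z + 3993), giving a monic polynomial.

z⁵ + 32z⁴ + 486z³ + 4376z² + 20185z + 31944

Apply the Euclidean algorithm:
  z³ + 22z² + 145z + 264 = (1/3)(3z³ + 63z² + 693z + 3993) + (z² - 86z - 1067)
  3z³ + 63z² + 693z + 3993 = (3z + 321)(z² - 86z - 1067) + (31500z + 346500)
  z² - 86z - 1067 = ((1/31500)z - 97/31500)(31500z + 346500) + (0)
Last nonzero remainder: 31500z + 346500. Dividing through by 31500 gives the monic gcd z + 11.
Then lcm(f, g) = f·g / gcd(f, g); expanding and making the result monic gives the answer.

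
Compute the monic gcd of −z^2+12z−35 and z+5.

1

By polynomial division,
  −z^2+12z−35 = (−z+17)(z+5) + (−120)
  z+5 = (−(1/120)z−1/24)(−120) + (0)
The last nonzero remainder is the constant −120, so the polynomials are coprime and gcd = 1.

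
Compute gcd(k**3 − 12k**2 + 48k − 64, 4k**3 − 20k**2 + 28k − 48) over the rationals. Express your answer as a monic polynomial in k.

Euclidean algorithm in ℚ[k]:
  k**3 − 12k**2 + 48k − 64 = (1/4)(4k**3 − 20k**2 + 28k − 48) + (−7k**2 + 41k − 52)
  4k**3 − 20k**2 + 28k − 48 = (−(4/7)k − 24/49)(−7k**2 + 41k − 52) + ((900/49)k − 3600/49)
  −7k**2 + 41k − 52 = (−(343/900)k + 637/900)((900/49)k − 3600/49) + (0)
Last nonzero remainder: (900/49)k − 3600/49. Dividing through by 900/49 gives the monic gcd k − 4.

k − 4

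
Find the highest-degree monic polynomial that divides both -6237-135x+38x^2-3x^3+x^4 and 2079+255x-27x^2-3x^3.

Euclidean algorithm in ℚ[x]:
  x^4-3x^3+38x^2-135x-6237 = (-(1/3)x+4)(-3x^3-27x^2+255x+2079) + (231x^2-462x-14553)
  -3x^3-27x^2+255x+2079 = (-(1/77)x-1/7)(231x^2-462x-14553) + (0)
Last nonzero remainder: 231x^2-462x-14553. Dividing through by 231 gives the monic gcd x^2-2x-63.

-63-2x+x^2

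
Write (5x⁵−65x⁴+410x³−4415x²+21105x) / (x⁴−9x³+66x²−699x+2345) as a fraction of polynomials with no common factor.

Apply the Euclidean algorithm:
  5x⁵−65x⁴+410x³−4415x²+21105x = (5x−20)(x⁴−9x³+66x²−699x+2345) + (−100x³+400x²−4600x+46900)
  x⁴−9x³+66x²−699x+2345 = (−(1/100)x+1/20)(−100x³+400x²−4600x+46900) + (0)
Last nonzero remainder: −100x³+400x²−4600x+46900. Dividing through by −100 gives the monic gcd x³−4x²+46x−469.
Cancel x³−4x²+46x−469 from numerator and denominator to get the reduced form.

(5x²−45x)/(x−5)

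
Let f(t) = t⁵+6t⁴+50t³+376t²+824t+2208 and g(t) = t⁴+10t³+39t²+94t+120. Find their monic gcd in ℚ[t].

Euclidean algorithm in ℚ[t]:
  t⁵+6t⁴+50t³+376t²+824t+2208 = (t-4)(t⁴+10t³+39t²+94t+120) + (51t³+438t²+1080t+2688)
  t⁴+10t³+39t²+94t+120 = ((1/51)t+8/289)(51t³+438t²+1080t+2688) + ((1647/289)t²+(3294/289)t+13176/289)
  51t³+438t²+1080t+2688 = ((4913/549)t+32368/549)((1647/289)t²+(3294/289)t+13176/289) + (0)
Last nonzero remainder: (1647/289)t²+(3294/289)t+13176/289. Dividing through by 1647/289 gives the monic gcd t²+2t+8.

t²+2t+8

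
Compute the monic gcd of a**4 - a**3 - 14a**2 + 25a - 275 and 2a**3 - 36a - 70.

By polynomial division,
  a**4 - a**3 - 14a**2 + 25a - 275 = ((1/2)a - 1/2)(2a**3 - 36a - 70) + (4a**2 + 42a - 310)
  2a**3 - 36a - 70 = ((1/2)a - 21/4)(4a**2 + 42a - 310) + ((679/2)a - 3395/2)
  4a**2 + 42a - 310 = ((8/679)a + 124/679)((679/2)a - 3395/2) + (0)
Last nonzero remainder: (679/2)a - 3395/2. Dividing through by 679/2 gives the monic gcd a - 5.

a - 5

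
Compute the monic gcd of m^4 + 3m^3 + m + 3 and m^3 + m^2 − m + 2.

m^2 − m + 1

Euclidean algorithm in ℚ[m]:
  m^4 + 3m^3 + m + 3 = (m + 2)(m^3 + m^2 − m + 2) + (−m^2 + m − 1)
  m^3 + m^2 − m + 2 = (−m − 2)(−m^2 + m − 1) + (0)
Last nonzero remainder: −m^2 + m − 1. Dividing through by −1 gives the monic gcd m^2 − m + 1.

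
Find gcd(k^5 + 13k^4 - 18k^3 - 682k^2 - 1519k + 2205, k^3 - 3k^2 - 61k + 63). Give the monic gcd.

Apply the Euclidean algorithm:
  k^5 + 13k^4 - 18k^3 - 682k^2 - 1519k + 2205 = (k^2 + 16k + 91)(k^3 - 3k^2 - 61k + 63) + (504k^2 + 3024k - 3528)
  k^3 - 3k^2 - 61k + 63 = ((1/504)k - 1/56)(504k^2 + 3024k - 3528) + (0)
Last nonzero remainder: 504k^2 + 3024k - 3528. Dividing through by 504 gives the monic gcd k^2 + 6k - 7.

k^2 + 6k - 7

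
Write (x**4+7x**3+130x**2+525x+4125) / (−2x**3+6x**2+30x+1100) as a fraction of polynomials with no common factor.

(−x**2−75)/(2x−20)

By polynomial division,
  x**4+7x**3+130x**2+525x+4125 = (−(1/2)x−5)(−2x**3+6x**2+30x+1100) + (175x**2+1225x+9625)
  −2x**3+6x**2+30x+1100 = (−(2/175)x+4/35)(175x**2+1225x+9625) + (0)
Last nonzero remainder: 175x**2+1225x+9625. Dividing through by 175 gives the monic gcd x**2+7x+55.
Cancel x**2+7x+55 from numerator and denominator to get the reduced form.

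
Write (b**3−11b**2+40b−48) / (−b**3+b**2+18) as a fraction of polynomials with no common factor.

(−b**2+8b−16)/(b**2+2b+6)

Apply the Euclidean algorithm:
  b**3−11b**2+40b−48 = (−1)(−b**3+b**2+18) + (−10b**2+40b−30)
  −b**3+b**2+18 = ((1/10)b+3/10)(−10b**2+40b−30) + (−9b+27)
  −10b**2+40b−30 = ((10/9)b−10/9)(−9b+27) + (0)
Last nonzero remainder: −9b+27. Dividing through by −9 gives the monic gcd b−3.
Cancel b−3 from numerator and denominator to get the reduced form.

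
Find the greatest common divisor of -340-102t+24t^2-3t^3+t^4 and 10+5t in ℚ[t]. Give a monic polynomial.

Repeated division with remainder:
  t^4-3t^3+24t^2-102t-340 = ((1/5)t^3-t^2+(34/5)t-34)(5t+10) + (0)
Last nonzero remainder: 5t+10. Dividing through by 5 gives the monic gcd t+2.

2+t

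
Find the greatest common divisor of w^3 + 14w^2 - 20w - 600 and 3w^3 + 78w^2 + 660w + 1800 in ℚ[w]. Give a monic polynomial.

Euclidean algorithm in ℚ[w]:
  w^3 + 14w^2 - 20w - 600 = (1/3)(3w^3 + 78w^2 + 660w + 1800) + (-12w^2 - 240w - 1200)
  3w^3 + 78w^2 + 660w + 1800 = (-(1/4)w - 3/2)(-12w^2 - 240w - 1200) + (0)
Last nonzero remainder: -12w^2 - 240w - 1200. Dividing through by -12 gives the monic gcd w^2 + 20w + 100.

w^2 + 20w + 100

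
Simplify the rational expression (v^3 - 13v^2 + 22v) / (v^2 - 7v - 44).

(v^2 - 2v)/(v + 4)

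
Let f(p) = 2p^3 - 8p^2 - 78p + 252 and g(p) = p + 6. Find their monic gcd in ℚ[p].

p + 6

Apply the Euclidean algorithm:
  2p^3 - 8p^2 - 78p + 252 = (2p^2 - 20p + 42)(p + 6) + (0)
The last nonzero remainder p + 6 is already monic.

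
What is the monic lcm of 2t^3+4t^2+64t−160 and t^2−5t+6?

t^4−t^3+26t^2−176t+240

Apply the Euclidean algorithm:
  2t^3+4t^2+64t−160 = (2t+14)(t^2−5t+6) + (122t−244)
  t^2−5t+6 = ((1/122)t−3/122)(122t−244) + (0)
Last nonzero remainder: 122t−244. Dividing through by 122 gives the monic gcd t−2.
Then lcm(f, g) = f·g / gcd(f, g); expanding and making the result monic gives the answer.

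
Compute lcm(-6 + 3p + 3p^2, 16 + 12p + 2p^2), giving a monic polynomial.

-8 + 2p + 5p^2 + p^3

Apply the Euclidean algorithm:
  3p^2 + 3p - 6 = (3/2)(2p^2 + 12p + 16) + (-15p - 30)
  2p^2 + 12p + 16 = (-(2/15)p - 8/15)(-15p - 30) + (0)
Last nonzero remainder: -15p - 30. Dividing through by -15 gives the monic gcd p + 2.
Then lcm(f, g) = f·g / gcd(f, g); expanding and making the result monic gives the answer.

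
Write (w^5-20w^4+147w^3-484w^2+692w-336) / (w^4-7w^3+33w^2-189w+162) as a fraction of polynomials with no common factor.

Euclidean algorithm in ℚ[w]:
  w^5-20w^4+147w^3-484w^2+692w-336 = (w-13)(w^4-7w^3+33w^2-189w+162) + (23w^3+134w^2-1927w+1770)
  w^4-7w^3+33w^2-189w+162 = ((1/23)w-295/529)(23w^3+134w^2-1927w+1770) + ((101308/529)w^2-(709156/529)w+607848/529)
  23w^3+134w^2-1927w+1770 = ((12167/101308)w+156055/101308)((101308/529)w^2-(709156/529)w+607848/529) + (0)
Last nonzero remainder: (101308/529)w^2-(709156/529)w+607848/529. Dividing through by 101308/529 gives the monic gcd w^2-7w+6.
Cancel w^2-7w+6 from numerator and denominator to get the reduced form.

(w^3-13w^2+50w-56)/(w^2+27)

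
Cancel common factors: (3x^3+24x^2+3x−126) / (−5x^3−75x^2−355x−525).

(−3x+6)/(5x+25)

Euclidean algorithm in ℚ[x]:
  3x^3+24x^2+3x−126 = (−3/5)(−5x^3−75x^2−355x−525) + (−21x^2−210x−441)
  −5x^3−75x^2−355x−525 = ((5/21)x+25/21)(−21x^2−210x−441) + (0)
Last nonzero remainder: −21x^2−210x−441. Dividing through by −21 gives the monic gcd x^2+10x+21.
Cancel x^2+10x+21 from numerator and denominator to get the reduced form.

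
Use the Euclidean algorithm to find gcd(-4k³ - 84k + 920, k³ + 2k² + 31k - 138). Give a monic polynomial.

k² + 5k + 46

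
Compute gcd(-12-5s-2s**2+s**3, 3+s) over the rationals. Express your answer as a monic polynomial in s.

Euclidean algorithm in ℚ[s]:
  s**3-2s**2-5s-12 = (s**2-5s+10)(s+3) + (-42)
  s+3 = (-(1/42)s-1/14)(-42) + (0)
The last nonzero remainder is the constant -42, so the polynomials are coprime and gcd = 1.

1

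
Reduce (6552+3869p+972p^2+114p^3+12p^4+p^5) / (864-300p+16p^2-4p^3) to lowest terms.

(-91-55p-13p^2-p^3)/(-12+4p)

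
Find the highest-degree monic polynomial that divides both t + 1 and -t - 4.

Apply the Euclidean algorithm:
  t + 1 = (-1)(-t - 4) + (-3)
  -t - 4 = ((1/3)t + 4/3)(-3) + (0)
The last nonzero remainder is the constant -3, so the polynomials are coprime and gcd = 1.

1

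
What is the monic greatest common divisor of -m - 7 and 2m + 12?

1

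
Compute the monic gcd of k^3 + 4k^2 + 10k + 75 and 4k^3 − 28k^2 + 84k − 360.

Euclidean algorithm in ℚ[k]:
  k^3 + 4k^2 + 10k + 75 = (1/4)(4k^3 − 28k^2 + 84k − 360) + (11k^2 − 11k + 165)
  4k^3 − 28k^2 + 84k − 360 = ((4/11)k − 24/11)(11k^2 − 11k + 165) + (0)
Last nonzero remainder: 11k^2 − 11k + 165. Dividing through by 11 gives the monic gcd k^2 − k + 15.

k^2 − k + 15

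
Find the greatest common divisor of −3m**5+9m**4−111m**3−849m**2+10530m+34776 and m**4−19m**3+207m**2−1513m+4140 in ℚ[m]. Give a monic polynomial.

m**2−5m+92

By polynomial division,
  −3m**5+9m**4−111m**3−849m**2+10530m+34776 = (−3m−48)(m**4−19m**3+207m**2−1513m+4140) + (−402m**3+4548m**2−49674m+233496)
  m**4−19m**3+207m**2−1513m+4140 = (−(1/402)m+515/26934)(−402m**3+4548m**2−49674m+233496) + (−(15840/4489)m**2+(79200/4489)m−1457280/4489)
  −402m**3+4548m**2−49674m+233496 = ((300763/2640)m−632949/880)(−(15840/4489)m**2+(79200/4489)m−1457280/4489) + (0)
Last nonzero remainder: −(15840/4489)m**2+(79200/4489)m−1457280/4489. Dividing through by −15840/4489 gives the monic gcd m**2−5m+92.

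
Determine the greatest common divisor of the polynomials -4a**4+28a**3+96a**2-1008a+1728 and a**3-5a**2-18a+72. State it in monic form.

Euclidean algorithm in ℚ[a]:
  -4a**4+28a**3+96a**2-1008a+1728 = (-4a+8)(a**3-5a**2-18a+72) + (64a**2-576a+1152)
  a**3-5a**2-18a+72 = ((1/64)a+1/16)(64a**2-576a+1152) + (0)
Last nonzero remainder: 64a**2-576a+1152. Dividing through by 64 gives the monic gcd a**2-9a+18.

a**2-9a+18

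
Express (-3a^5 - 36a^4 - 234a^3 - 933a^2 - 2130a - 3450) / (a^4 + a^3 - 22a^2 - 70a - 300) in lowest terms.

(-3a^2 - 15a - 69)/(a - 6)

Apply the Euclidean algorithm:
  -3a^5 - 36a^4 - 234a^3 - 933a^2 - 2130a - 3450 = (-3a - 33)(a^4 + a^3 - 22a^2 - 70a - 300) + (-267a^3 - 1869a^2 - 5340a - 13350)
  a^4 + a^3 - 22a^2 - 70a - 300 = (-(1/267)a + 2/89)(-267a^3 - 1869a^2 - 5340a - 13350) + (0)
Last nonzero remainder: -267a^3 - 1869a^2 - 5340a - 13350. Dividing through by -267 gives the monic gcd a^3 + 7a^2 + 20a + 50.
Cancel a^3 + 7a^2 + 20a + 50 from numerator and denominator to get the reduced form.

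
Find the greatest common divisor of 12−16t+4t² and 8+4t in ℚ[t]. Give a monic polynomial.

1

Apply the Euclidean algorithm:
  4t²−16t+12 = (t−6)(4t+8) + (60)
  4t+8 = ((1/15)t+2/15)(60) + (0)
The last nonzero remainder is the constant 60, so the polynomials are coprime and gcd = 1.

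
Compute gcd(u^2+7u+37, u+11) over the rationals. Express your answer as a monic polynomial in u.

1

Euclidean algorithm in ℚ[u]:
  u^2+7u+37 = (u−4)(u+11) + (81)
  u+11 = ((1/81)u+11/81)(81) + (0)
The last nonzero remainder is the constant 81, so the polynomials are coprime and gcd = 1.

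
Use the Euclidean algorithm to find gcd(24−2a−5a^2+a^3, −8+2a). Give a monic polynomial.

−4+a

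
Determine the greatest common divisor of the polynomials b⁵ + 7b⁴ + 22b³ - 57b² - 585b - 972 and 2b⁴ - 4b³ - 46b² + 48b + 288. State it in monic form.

Apply the Euclidean algorithm:
  b⁵ + 7b⁴ + 22b³ - 57b² - 585b - 972 = ((1/2)b + 9/2)(2b⁴ - 4b³ - 46b² + 48b + 288) + (63b³ + 126b² - 945b - 2268)
  2b⁴ - 4b³ - 46b² + 48b + 288 = ((2/63)b - 8/63)(63b³ + 126b² - 945b - 2268) + (0)
Last nonzero remainder: 63b³ + 126b² - 945b - 2268. Dividing through by 63 gives the monic gcd b³ + 2b² - 15b - 36.

b³ + 2b² - 15b - 36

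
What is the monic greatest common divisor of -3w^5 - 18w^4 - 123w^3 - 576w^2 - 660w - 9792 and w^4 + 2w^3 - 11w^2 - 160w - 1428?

w^3 + 9w^2 + 52w + 204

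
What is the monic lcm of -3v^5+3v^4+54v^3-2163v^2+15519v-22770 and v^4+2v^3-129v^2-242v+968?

v^7-8v^6-55v^5+891v^4-9428v^3+12077v^2+174482v-333960

Euclidean algorithm in ℚ[v]:
  -3v^5+3v^4+54v^3-2163v^2+15519v-22770 = (-3v+9)(v^4+2v^3-129v^2-242v+968) + (-351v^3-1728v^2+20601v-31482)
  v^4+2v^3-129v^2-242v+968 = (-(1/351)v+38/4563)(-351v^3-1728v^2+20601v-31482) + (-(9450/169)v^2-(85050/169)v+207900/169)
  -351v^3-1728v^2+20601v-31482 = ((2197/350)v-8957/350)(-(9450/169)v^2-(85050/169)v+207900/169) + (0)
Last nonzero remainder: -(9450/169)v^2-(85050/169)v+207900/169. Dividing through by -9450/169 gives the monic gcd v^2+9v-22.
Then lcm(f, g) = f·g / gcd(f, g); expanding and making the result monic gives the answer.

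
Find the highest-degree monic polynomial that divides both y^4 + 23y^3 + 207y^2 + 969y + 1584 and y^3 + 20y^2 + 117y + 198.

y^2 + 14y + 33

Repeated division with remainder:
  y^4 + 23y^3 + 207y^2 + 969y + 1584 = (y + 3)(y^3 + 20y^2 + 117y + 198) + (30y^2 + 420y + 990)
  y^3 + 20y^2 + 117y + 198 = ((1/30)y + 1/5)(30y^2 + 420y + 990) + (0)
Last nonzero remainder: 30y^2 + 420y + 990. Dividing through by 30 gives the monic gcd y^2 + 14y + 33.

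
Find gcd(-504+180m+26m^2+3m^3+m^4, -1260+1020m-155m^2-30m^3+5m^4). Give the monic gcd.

Euclidean algorithm in ℚ[m]:
  m^4+3m^3+26m^2+180m-504 = (1/5)(5m^4-30m^3-155m^2+1020m-1260) + (9m^3+57m^2-24m-252)
  5m^4-30m^3-155m^2+1020m-1260 = ((5/9)m-185/27)(9m^3+57m^2-24m-252) + ((2240/9)m^2+(8960/9)m-8960/3)
  9m^3+57m^2-24m-252 = ((81/2240)m+27/320)((2240/9)m^2+(8960/9)m-8960/3) + (0)
Last nonzero remainder: (2240/9)m^2+(8960/9)m-8960/3. Dividing through by 2240/9 gives the monic gcd m^2+4m-12.

-12+4m+m^2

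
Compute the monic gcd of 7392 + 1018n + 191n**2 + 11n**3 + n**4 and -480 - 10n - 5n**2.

96 + 2n + n**2

Repeated division with remainder:
  n**4 + 11n**3 + 191n**2 + 1018n + 7392 = (-(1/5)n**2 - (9/5)n - 77/5)(-5n**2 - 10n - 480) + (0)
Last nonzero remainder: -5n**2 - 10n - 480. Dividing through by -5 gives the monic gcd n**2 + 2n + 96.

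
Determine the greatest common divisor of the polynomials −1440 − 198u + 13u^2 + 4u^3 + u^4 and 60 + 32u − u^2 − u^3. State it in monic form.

Euclidean algorithm in ℚ[u]:
  u^4 + 4u^3 + 13u^2 − 198u − 1440 = (−u − 3)(−u^3 − u^2 + 32u + 60) + (42u^2 − 42u − 1260)
  −u^3 − u^2 + 32u + 60 = (−(1/42)u − 1/21)(42u^2 − 42u − 1260) + (0)
Last nonzero remainder: 42u^2 − 42u − 1260. Dividing through by 42 gives the monic gcd u^2 − u − 30.

−30 − u + u^2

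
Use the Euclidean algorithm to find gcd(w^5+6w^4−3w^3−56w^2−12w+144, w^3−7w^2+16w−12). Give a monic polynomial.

w^2−4w+4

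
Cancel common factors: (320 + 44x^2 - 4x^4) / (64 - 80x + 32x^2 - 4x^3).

Repeated division with remainder:
  -4x^4 + 44x^2 + 320 = (x + 8)(-4x^3 + 32x^2 - 80x + 64) + (-132x^2 + 576x - 192)
  -4x^3 + 32x^2 - 80x + 64 = ((1/33)x - 40/363)(-132x^2 + 576x - 192) + (-(1296/121)x + 5184/121)
  -132x^2 + 576x - 192 = ((1331/108)x - 121/27)(-(1296/121)x + 5184/121) + (0)
Last nonzero remainder: -(1296/121)x + 5184/121. Dividing through by -1296/121 gives the monic gcd x - 4.
Cancel x - 4 from numerator and denominator to get the reduced form.

(20 + 5x + 4x^2 + x^3)/(4 - 4x + x^2)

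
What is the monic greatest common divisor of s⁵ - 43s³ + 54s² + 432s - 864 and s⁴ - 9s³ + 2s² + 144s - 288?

s³ - 3s² - 16s + 48

Repeated division with remainder:
  s⁵ - 43s³ + 54s² + 432s - 864 = (s + 9)(s⁴ - 9s³ + 2s² + 144s - 288) + (36s³ - 108s² - 576s + 1728)
  s⁴ - 9s³ + 2s² + 144s - 288 = ((1/36)s - 1/6)(36s³ - 108s² - 576s + 1728) + (0)
Last nonzero remainder: 36s³ - 108s² - 576s + 1728. Dividing through by 36 gives the monic gcd s³ - 3s² - 16s + 48.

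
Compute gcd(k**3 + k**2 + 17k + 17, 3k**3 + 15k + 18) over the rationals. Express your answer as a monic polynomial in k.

k + 1

By polynomial division,
  k**3 + k**2 + 17k + 17 = (1/3)(3k**3 + 15k + 18) + (k**2 + 12k + 11)
  3k**3 + 15k + 18 = (3k - 36)(k**2 + 12k + 11) + (414k + 414)
  k**2 + 12k + 11 = ((1/414)k + 11/414)(414k + 414) + (0)
Last nonzero remainder: 414k + 414. Dividing through by 414 gives the monic gcd k + 1.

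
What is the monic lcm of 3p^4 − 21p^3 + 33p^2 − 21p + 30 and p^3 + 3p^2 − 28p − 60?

p^6 + p^5 − 33p^4 − 3p^3 + 86p^2 − 4p + 120

Apply the Euclidean algorithm:
  3p^4 − 21p^3 + 33p^2 − 21p + 30 = (3p − 30)(p^3 + 3p^2 − 28p − 60) + (207p^2 − 681p − 1770)
  p^3 + 3p^2 − 28p − 60 = ((1/207)p + 434/14283)(207p^2 − 681p − 1770) + ((5920/4761)p − 29600/4761)
  207p^2 − 681p − 1770 = ((985527/5920)p + 842697/2960)((5920/4761)p − 29600/4761) + (0)
Last nonzero remainder: (5920/4761)p − 29600/4761. Dividing through by 5920/4761 gives the monic gcd p − 5.
Then lcm(f, g) = f·g / gcd(f, g); expanding and making the result monic gives the answer.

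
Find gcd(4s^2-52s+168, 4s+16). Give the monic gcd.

1

Apply the Euclidean algorithm:
  4s^2-52s+168 = (s-17)(4s+16) + (440)
  4s+16 = ((1/110)s+2/55)(440) + (0)
The last nonzero remainder is the constant 440, so the polynomials are coprime and gcd = 1.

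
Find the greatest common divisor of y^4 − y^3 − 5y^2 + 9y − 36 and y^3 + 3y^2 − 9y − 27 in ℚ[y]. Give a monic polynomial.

Repeated division with remainder:
  y^4 − y^3 − 5y^2 + 9y − 36 = (y − 4)(y^3 + 3y^2 − 9y − 27) + (16y^2 − 144)
  y^3 + 3y^2 − 9y − 27 = ((1/16)y + 3/16)(16y^2 − 144) + (0)
Last nonzero remainder: 16y^2 − 144. Dividing through by 16 gives the monic gcd y^2 − 9.

y^2 − 9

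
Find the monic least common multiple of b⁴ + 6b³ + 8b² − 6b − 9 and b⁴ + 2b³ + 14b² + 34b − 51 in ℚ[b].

b⁶ + 6b⁵ + 25b⁴ + 96b³ + 127b² − 102b − 153

Euclidean algorithm in ℚ[b]:
  b⁴ + 6b³ + 8b² − 6b − 9 = (b⁴ + 2b³ + 14b² + 34b − 51) + (4b³ − 6b² − 40b + 42)
  b⁴ + 2b³ + 14b² + 34b − 51 = ((1/4)b + 7/8)(4b³ − 6b² − 40b + 42) + ((117/4)b² + (117/2)b − 351/4)
  4b³ − 6b² − 40b + 42 = ((16/117)b − 56/117)((117/4)b² + (117/2)b − 351/4) + (0)
Last nonzero remainder: (117/4)b² + (117/2)b − 351/4. Dividing through by 117/4 gives the monic gcd b² + 2b − 3.
Then lcm(f, g) = f·g / gcd(f, g); expanding and making the result monic gives the answer.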